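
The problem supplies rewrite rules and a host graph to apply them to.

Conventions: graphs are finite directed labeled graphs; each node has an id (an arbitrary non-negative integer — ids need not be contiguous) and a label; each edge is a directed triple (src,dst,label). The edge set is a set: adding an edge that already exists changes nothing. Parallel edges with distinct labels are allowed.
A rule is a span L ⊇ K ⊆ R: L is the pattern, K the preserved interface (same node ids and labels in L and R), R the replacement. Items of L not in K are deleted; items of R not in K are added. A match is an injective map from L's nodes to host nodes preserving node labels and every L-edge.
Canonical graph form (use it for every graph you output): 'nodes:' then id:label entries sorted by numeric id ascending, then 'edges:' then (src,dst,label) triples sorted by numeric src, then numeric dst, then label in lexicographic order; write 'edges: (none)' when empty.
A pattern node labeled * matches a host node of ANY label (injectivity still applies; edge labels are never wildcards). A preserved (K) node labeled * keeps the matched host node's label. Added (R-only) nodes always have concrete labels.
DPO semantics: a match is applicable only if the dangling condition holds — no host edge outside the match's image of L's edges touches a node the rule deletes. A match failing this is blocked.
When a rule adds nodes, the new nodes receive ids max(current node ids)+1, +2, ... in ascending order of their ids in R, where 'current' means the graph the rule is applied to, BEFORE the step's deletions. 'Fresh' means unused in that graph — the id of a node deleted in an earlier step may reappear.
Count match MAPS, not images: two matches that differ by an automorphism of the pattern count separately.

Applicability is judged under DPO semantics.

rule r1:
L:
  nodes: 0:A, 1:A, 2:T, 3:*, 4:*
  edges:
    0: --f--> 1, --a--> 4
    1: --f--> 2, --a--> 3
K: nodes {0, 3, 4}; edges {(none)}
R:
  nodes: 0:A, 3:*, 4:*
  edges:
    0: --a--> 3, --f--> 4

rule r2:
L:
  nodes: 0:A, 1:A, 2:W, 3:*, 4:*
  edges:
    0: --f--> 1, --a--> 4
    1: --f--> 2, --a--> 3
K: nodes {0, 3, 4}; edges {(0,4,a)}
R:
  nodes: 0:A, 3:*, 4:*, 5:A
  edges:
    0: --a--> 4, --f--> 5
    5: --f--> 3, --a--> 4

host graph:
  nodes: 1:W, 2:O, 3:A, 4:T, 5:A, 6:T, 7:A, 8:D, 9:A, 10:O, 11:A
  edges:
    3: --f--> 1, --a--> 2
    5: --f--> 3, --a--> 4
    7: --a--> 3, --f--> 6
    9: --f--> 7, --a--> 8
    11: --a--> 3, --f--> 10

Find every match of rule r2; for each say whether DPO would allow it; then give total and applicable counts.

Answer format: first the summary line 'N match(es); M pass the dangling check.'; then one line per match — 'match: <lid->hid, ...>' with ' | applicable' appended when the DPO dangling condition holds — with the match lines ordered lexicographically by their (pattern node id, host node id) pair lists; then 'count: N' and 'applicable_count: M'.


1 match(es); 0 pass the dangling check.
match: 0->5, 1->3, 2->1, 3->2, 4->4
count: 1
applicable_count: 0


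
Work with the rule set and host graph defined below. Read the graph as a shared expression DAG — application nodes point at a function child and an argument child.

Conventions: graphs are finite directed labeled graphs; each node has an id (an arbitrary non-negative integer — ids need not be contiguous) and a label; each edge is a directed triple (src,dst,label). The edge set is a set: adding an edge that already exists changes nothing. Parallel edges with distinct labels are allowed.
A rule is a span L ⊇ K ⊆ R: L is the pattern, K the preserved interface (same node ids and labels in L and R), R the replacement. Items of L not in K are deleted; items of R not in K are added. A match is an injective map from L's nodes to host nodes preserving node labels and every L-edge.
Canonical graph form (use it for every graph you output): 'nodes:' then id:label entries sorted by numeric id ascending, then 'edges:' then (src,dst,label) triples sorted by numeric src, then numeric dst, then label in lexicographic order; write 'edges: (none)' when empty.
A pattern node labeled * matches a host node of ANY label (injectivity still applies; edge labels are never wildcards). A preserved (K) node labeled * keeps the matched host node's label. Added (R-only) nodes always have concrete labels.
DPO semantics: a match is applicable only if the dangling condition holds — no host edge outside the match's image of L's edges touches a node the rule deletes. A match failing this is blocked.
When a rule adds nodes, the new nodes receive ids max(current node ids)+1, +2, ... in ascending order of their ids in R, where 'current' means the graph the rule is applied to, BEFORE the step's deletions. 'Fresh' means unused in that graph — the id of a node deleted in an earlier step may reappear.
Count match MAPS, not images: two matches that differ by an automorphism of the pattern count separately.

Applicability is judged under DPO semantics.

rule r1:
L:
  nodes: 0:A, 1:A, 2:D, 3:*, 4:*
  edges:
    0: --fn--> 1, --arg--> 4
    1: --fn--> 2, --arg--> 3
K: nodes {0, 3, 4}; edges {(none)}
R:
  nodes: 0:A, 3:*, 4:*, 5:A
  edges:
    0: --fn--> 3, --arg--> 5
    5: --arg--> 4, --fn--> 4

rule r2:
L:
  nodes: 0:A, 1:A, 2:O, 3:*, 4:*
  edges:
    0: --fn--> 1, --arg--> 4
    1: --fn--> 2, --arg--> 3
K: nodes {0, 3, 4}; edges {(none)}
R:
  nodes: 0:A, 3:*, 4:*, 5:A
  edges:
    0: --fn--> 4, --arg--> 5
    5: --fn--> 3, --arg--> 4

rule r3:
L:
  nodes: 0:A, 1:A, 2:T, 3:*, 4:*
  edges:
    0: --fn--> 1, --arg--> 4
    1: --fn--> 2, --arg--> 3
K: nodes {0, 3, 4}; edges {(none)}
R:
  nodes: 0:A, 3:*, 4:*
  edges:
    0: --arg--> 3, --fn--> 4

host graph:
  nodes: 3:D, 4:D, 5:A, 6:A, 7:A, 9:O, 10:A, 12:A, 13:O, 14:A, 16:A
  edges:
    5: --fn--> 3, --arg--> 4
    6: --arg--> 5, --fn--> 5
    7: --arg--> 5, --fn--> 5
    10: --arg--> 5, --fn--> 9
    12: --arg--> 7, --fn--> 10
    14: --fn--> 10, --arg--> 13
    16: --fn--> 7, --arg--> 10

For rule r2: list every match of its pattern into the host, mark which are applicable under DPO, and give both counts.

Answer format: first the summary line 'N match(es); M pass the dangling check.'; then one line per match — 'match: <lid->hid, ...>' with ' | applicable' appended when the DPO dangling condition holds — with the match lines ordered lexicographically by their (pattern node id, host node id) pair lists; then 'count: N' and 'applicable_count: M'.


2 match(es); 0 pass the dangling check.
match: 0->12, 1->10, 2->9, 3->5, 4->7
match: 0->14, 1->10, 2->9, 3->5, 4->13
count: 2
applicable_count: 0


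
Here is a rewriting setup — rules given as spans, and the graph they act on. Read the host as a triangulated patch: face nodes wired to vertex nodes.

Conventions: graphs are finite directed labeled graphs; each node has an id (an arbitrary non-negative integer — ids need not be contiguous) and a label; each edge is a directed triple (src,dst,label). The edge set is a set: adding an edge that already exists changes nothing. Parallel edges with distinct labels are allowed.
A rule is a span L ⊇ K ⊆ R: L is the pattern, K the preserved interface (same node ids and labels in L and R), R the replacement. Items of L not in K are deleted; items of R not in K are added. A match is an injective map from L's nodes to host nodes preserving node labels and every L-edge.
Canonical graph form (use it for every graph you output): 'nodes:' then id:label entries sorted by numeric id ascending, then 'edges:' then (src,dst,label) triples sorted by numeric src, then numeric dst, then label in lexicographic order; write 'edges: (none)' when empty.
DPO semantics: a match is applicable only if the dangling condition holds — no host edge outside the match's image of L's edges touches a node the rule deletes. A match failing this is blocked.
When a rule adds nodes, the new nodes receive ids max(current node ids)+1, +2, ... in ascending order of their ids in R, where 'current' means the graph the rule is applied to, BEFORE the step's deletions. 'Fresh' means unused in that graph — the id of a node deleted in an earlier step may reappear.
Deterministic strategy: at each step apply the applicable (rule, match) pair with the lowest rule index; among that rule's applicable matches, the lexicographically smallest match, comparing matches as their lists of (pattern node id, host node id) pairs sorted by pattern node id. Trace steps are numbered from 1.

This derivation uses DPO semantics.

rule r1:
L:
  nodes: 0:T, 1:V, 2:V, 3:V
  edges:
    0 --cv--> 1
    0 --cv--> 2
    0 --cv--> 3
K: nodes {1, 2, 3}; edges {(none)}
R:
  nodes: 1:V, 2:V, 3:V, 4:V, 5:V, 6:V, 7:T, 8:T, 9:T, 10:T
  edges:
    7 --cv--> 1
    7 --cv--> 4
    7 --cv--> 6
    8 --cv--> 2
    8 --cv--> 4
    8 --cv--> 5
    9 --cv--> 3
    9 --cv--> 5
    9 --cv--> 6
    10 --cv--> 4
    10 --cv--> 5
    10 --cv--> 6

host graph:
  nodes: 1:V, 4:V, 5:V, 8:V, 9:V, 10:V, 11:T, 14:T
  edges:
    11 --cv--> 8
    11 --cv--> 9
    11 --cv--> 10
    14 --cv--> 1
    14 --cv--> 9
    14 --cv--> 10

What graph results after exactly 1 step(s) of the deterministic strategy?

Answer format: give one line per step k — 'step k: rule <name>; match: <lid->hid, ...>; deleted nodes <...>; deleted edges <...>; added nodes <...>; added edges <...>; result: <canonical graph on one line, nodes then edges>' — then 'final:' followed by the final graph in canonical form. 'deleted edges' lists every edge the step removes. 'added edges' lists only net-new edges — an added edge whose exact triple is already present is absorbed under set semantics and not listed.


step 1: rule r1; match: 0->11, 1->8, 2->9, 3->10; deleted nodes 11; deleted edges (11,8,cv); (11,9,cv); (11,10,cv); added nodes 15, 16, 17, 18, 19, 20, 21; added edges (18,8,cv); (18,15,cv); (18,17,cv); (19,9,cv); (19,15,cv); (19,16,cv); (20,10,cv); (20,16,cv); (20,17,cv); (21,15,cv); (21,16,cv); (21,17,cv); result: nodes: 1:V, 4:V, 5:V, 8:V, 9:V, 10:V, 14:T, 15:V, 16:V, 17:V, 18:T, 19:T, 20:T, 21:T edges: (14,1,cv); (14,9,cv); (14,10,cv); (18,8,cv); (18,15,cv); (18,17,cv); (19,9,cv); (19,15,cv); (19,16,cv); (20,10,cv); (20,16,cv); (20,17,cv); (21,15,cv); (21,16,cv); (21,17,cv)
final:
nodes: 1:V, 4:V, 5:V, 8:V, 9:V, 10:V, 14:T, 15:V, 16:V, 17:V, 18:T, 19:T, 20:T, 21:T
edges: (14,1,cv); (14,9,cv); (14,10,cv); (18,8,cv); (18,15,cv); (18,17,cv); (19,9,cv); (19,15,cv); (19,16,cv); (20,10,cv); (20,16,cv); (20,17,cv); (21,15,cv); (21,16,cv); (21,17,cv)


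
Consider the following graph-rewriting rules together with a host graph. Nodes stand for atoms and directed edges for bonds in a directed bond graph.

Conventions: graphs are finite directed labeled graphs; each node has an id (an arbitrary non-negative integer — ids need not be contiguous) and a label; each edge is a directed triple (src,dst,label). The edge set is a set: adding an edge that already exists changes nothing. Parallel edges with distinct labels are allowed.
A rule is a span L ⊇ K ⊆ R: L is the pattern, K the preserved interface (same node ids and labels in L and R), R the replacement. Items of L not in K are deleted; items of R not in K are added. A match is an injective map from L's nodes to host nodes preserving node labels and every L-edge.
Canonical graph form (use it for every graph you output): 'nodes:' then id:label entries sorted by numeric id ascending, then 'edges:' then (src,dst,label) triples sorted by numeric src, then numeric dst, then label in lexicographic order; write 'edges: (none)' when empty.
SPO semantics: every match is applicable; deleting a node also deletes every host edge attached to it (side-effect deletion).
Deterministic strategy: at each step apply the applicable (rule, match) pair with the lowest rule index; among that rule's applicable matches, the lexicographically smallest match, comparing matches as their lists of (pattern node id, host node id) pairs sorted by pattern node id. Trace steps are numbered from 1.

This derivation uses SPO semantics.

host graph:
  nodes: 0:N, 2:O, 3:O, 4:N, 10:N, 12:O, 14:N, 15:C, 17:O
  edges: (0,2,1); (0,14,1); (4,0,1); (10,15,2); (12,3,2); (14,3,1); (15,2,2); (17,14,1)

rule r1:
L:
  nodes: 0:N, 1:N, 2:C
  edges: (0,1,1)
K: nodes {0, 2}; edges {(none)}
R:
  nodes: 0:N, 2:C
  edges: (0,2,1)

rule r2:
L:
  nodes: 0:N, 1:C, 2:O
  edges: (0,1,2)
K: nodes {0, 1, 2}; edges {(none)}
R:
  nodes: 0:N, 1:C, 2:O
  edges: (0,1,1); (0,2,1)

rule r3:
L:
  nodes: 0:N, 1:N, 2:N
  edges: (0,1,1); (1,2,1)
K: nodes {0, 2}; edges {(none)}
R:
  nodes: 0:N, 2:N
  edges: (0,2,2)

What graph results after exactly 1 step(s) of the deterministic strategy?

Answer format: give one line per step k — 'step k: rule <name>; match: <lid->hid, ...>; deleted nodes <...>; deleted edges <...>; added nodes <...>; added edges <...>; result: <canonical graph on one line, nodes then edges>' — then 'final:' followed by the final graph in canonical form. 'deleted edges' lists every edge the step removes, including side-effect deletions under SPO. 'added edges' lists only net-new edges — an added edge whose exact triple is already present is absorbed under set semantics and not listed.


step 1: rule r1; match: 0->0, 1->14, 2->15; deleted nodes 14; deleted edges (0,14,1); (14,3,1); (17,14,1); added nodes (none); added edges (0,15,1); result: nodes: 0:N, 2:O, 3:O, 4:N, 10:N, 12:O, 15:C, 17:O edges: (0,2,1); (0,15,1); (4,0,1); (10,15,2); (12,3,2); (15,2,2)
final:
nodes: 0:N, 2:O, 3:O, 4:N, 10:N, 12:O, 15:C, 17:O
edges: (0,2,1); (0,15,1); (4,0,1); (10,15,2); (12,3,2); (15,2,2)


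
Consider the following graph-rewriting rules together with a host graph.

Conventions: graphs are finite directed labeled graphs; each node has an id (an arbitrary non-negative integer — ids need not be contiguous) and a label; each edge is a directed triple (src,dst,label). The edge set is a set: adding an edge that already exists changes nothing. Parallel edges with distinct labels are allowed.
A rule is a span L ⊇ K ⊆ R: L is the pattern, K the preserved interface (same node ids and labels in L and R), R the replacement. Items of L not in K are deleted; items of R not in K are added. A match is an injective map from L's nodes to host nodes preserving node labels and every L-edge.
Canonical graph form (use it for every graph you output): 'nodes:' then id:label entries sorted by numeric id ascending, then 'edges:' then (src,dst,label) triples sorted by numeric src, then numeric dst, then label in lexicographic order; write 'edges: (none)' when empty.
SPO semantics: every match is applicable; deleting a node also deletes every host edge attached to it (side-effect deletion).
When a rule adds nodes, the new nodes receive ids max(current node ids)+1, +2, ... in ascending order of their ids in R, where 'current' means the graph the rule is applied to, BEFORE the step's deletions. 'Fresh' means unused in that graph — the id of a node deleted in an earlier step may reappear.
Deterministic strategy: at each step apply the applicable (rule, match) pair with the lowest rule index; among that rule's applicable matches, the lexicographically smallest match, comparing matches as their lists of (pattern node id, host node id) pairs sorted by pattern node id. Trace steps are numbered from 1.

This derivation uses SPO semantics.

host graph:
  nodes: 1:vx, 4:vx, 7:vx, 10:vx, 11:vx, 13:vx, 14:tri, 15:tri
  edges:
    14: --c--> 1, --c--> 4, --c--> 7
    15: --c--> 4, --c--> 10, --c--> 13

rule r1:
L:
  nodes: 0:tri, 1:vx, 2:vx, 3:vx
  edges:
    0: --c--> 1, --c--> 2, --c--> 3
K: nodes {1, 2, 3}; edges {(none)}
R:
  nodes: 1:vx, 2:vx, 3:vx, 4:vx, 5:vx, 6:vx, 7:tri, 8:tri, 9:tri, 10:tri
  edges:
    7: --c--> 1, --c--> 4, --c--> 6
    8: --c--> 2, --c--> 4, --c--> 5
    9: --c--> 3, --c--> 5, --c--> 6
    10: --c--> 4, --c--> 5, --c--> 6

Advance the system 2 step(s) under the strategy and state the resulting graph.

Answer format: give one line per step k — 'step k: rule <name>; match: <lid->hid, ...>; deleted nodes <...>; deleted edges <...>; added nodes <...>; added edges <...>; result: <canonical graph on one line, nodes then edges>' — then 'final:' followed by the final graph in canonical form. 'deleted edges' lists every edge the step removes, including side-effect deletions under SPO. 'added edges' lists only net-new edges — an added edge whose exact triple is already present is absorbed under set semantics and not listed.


step 1: rule r1; match: 0->14, 1->1, 2->4, 3->7; deleted nodes 14; deleted edges (14,1,c); (14,4,c); (14,7,c); added nodes 16, 17, 18, 19, 20, 21, 22; added edges (19,1,c); (19,16,c); (19,18,c); (20,4,c); (20,16,c); (20,17,c); (21,7,c); (21,17,c); (21,18,c); (22,16,c); (22,17,c); (22,18,c); result: nodes: 1:vx, 4:vx, 7:vx, 10:vx, 11:vx, 13:vx, 15:tri, 16:vx, 17:vx, 18:vx, 19:tri, 20:tri, 21:tri, 22:tri edges: (15,4,c); (15,10,c); (15,13,c); (19,1,c); (19,16,c); (19,18,c); (20,4,c); (20,16,c); (20,17,c); (21,7,c); (21,17,c); (21,18,c); (22,16,c); (22,17,c); (22,18,c)
step 2: rule r1; match: 0->15, 1->4, 2->10, 3->13; deleted nodes 15; deleted edges (15,4,c); (15,10,c); (15,13,c); added nodes 23, 24, 25, 26, 27, 28, 29; added edges (26,4,c); (26,23,c); (26,25,c); (27,10,c); (27,23,c); (27,24,c); (28,13,c); (28,24,c); (28,25,c); (29,23,c); (29,24,c); (29,25,c); result: nodes: 1:vx, 4:vx, 7:vx, 10:vx, 11:vx, 13:vx, 16:vx, 17:vx, 18:vx, 19:tri, 20:tri, 21:tri, 22:tri, 23:vx, 24:vx, 25:vx, 26:tri, 27:tri, 28:tri, 29:tri edges: (19,1,c); (19,16,c); (19,18,c); (20,4,c); (20,16,c); (20,17,c); (21,7,c); (21,17,c); (21,18,c); (22,16,c); (22,17,c); (22,18,c); (26,4,c); (26,23,c); (26,25,c); (27,10,c); (27,23,c); (27,24,c); (28,13,c); (28,24,c); (28,25,c); (29,23,c); (29,24,c); (29,25,c)
final:
nodes: 1:vx, 4:vx, 7:vx, 10:vx, 11:vx, 13:vx, 16:vx, 17:vx, 18:vx, 19:tri, 20:tri, 21:tri, 22:tri, 23:vx, 24:vx, 25:vx, 26:tri, 27:tri, 28:tri, 29:tri
edges: (19,1,c); (19,16,c); (19,18,c); (20,4,c); (20,16,c); (20,17,c); (21,7,c); (21,17,c); (21,18,c); (22,16,c); (22,17,c); (22,18,c); (26,4,c); (26,23,c); (26,25,c); (27,10,c); (27,23,c); (27,24,c); (28,13,c); (28,24,c); (28,25,c); (29,23,c); (29,24,c); (29,25,c)


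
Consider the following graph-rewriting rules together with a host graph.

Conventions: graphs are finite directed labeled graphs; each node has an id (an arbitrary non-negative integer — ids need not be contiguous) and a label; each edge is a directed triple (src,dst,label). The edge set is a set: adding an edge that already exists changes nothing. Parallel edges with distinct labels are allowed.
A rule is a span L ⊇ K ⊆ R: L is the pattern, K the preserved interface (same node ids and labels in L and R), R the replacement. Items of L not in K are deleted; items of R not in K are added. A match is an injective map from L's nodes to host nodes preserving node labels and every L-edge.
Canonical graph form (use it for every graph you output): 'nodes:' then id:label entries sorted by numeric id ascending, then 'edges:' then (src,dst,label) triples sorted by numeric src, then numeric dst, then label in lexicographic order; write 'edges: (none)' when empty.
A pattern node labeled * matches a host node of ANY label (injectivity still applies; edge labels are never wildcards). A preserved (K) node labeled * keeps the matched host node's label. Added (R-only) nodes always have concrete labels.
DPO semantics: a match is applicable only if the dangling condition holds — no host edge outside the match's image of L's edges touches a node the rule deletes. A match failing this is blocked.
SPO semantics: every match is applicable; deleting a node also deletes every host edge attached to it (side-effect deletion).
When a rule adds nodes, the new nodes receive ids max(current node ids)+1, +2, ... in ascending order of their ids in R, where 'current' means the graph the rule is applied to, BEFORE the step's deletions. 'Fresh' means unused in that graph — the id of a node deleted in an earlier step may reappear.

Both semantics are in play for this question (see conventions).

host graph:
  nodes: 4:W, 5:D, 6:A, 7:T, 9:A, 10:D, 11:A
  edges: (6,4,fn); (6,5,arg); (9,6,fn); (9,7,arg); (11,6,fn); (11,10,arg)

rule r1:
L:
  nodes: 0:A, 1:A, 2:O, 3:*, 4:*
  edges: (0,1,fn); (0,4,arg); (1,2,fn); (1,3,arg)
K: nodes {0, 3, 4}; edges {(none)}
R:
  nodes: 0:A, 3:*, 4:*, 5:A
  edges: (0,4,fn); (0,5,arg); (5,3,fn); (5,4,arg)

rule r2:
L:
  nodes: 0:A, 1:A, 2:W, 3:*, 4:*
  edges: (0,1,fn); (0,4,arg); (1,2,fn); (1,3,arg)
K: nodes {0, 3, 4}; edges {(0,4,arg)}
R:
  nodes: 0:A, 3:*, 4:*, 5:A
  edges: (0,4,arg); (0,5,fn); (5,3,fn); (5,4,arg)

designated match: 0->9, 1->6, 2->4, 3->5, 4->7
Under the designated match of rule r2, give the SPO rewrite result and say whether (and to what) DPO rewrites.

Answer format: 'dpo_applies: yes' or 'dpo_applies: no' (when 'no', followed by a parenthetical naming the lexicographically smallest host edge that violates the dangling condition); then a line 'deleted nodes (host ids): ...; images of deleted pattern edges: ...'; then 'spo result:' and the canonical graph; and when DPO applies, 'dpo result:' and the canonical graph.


dpo_applies: no
(the rule deletes node 6, which keeps host edge (11,6,fn) outside the match image — the dangling condition fails, DPO blocks; SPO proceeds and side-deletes such edges)
deleted nodes (host ids): 4, 6; images of deleted pattern edges: (6,4,fn); (6,5,arg); (9,6,fn)
spo result:
nodes: 5:D, 7:T, 9:A, 10:D, 11:A, 12:A
edges: (9,7,arg); (9,12,fn); (11,10,arg); (12,5,fn); (12,7,arg)


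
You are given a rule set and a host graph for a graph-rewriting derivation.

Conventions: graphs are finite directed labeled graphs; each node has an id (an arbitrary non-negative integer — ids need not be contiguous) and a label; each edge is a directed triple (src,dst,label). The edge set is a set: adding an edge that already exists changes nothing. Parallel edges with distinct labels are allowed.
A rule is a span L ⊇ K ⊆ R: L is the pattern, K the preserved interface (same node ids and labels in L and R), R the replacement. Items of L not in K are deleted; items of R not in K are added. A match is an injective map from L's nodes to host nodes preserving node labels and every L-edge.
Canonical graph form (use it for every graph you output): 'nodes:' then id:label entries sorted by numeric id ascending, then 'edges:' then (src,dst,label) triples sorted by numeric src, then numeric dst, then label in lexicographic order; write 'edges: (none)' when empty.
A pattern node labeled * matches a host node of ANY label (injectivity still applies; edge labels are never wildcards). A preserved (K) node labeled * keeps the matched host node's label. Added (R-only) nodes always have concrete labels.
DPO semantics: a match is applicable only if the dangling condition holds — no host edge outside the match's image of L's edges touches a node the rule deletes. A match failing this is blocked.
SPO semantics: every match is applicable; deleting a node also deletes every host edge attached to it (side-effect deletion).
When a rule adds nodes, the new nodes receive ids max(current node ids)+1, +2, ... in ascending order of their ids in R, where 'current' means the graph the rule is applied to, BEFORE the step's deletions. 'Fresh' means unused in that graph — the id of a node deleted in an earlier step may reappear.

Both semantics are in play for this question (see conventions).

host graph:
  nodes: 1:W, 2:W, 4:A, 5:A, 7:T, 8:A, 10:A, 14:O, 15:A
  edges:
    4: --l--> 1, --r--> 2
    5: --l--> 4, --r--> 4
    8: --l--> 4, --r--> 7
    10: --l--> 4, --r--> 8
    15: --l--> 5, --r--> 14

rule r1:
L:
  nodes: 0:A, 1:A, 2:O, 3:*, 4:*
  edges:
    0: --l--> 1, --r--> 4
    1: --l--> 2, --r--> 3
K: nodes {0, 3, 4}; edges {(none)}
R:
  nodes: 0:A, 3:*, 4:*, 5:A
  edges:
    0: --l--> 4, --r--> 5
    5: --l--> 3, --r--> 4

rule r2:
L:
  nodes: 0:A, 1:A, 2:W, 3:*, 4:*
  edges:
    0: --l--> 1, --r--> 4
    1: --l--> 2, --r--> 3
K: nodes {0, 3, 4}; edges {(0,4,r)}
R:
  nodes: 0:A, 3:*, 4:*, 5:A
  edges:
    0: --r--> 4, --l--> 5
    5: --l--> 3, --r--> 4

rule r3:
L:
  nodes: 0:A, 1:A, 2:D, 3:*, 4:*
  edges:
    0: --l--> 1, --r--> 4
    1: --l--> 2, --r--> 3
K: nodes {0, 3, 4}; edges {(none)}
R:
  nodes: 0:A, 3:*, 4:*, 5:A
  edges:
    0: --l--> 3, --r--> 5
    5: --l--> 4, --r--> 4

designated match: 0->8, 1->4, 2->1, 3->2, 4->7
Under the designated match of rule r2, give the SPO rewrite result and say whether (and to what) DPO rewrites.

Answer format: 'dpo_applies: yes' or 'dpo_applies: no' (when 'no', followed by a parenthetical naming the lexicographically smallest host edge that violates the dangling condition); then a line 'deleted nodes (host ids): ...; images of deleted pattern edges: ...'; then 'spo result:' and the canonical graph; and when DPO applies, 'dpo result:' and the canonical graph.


dpo_applies: no
(the rule deletes node 4, which keeps host edge (5,4,l) outside the match image — the dangling condition fails, DPO blocks; SPO proceeds and side-deletes such edges)
deleted nodes (host ids): 1, 4; images of deleted pattern edges: (4,1,l); (4,2,r); (8,4,l)
spo result:
nodes: 2:W, 5:A, 7:T, 8:A, 10:A, 14:O, 15:A, 16:A
edges: (8,7,r); (8,16,l); (10,8,r); (15,5,l); (15,14,r); (16,2,l); (16,7,r)


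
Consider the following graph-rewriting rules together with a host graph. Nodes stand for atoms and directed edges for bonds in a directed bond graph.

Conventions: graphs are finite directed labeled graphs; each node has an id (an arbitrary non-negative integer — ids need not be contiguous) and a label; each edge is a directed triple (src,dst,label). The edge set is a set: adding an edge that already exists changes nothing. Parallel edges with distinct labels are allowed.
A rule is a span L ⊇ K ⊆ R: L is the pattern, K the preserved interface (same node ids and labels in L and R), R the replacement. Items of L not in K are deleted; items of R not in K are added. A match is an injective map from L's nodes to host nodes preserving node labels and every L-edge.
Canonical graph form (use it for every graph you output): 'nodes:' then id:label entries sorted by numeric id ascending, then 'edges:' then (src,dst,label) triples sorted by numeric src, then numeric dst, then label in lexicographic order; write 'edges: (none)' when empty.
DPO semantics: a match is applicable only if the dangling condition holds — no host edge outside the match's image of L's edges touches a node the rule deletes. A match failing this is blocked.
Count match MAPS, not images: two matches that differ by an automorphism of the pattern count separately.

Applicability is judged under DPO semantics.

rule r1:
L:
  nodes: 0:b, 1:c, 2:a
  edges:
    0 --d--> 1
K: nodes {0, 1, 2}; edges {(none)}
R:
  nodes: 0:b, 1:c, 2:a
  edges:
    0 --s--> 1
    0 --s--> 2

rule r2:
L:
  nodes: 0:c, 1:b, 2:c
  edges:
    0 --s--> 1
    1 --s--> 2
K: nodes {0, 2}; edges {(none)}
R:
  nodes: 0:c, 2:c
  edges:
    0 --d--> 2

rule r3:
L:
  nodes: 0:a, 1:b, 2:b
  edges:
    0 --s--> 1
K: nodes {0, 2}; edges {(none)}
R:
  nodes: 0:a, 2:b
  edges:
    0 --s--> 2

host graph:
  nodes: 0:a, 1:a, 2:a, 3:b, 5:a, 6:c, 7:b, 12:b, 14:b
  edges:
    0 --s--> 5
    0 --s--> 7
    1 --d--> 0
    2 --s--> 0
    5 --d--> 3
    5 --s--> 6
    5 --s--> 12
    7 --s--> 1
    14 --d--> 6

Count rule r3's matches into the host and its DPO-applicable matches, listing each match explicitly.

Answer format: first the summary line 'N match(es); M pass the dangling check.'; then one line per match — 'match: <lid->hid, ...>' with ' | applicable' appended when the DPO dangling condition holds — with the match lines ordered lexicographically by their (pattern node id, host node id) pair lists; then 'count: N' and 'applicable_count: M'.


6 match(es); 3 pass the dangling check.
match: 0->0, 1->7, 2->3
match: 0->0, 1->7, 2->12
match: 0->0, 1->7, 2->14
match: 0->5, 1->12, 2->3 | applicable
match: 0->5, 1->12, 2->7 | applicable
match: 0->5, 1->12, 2->14 | applicable
count: 6
applicable_count: 3


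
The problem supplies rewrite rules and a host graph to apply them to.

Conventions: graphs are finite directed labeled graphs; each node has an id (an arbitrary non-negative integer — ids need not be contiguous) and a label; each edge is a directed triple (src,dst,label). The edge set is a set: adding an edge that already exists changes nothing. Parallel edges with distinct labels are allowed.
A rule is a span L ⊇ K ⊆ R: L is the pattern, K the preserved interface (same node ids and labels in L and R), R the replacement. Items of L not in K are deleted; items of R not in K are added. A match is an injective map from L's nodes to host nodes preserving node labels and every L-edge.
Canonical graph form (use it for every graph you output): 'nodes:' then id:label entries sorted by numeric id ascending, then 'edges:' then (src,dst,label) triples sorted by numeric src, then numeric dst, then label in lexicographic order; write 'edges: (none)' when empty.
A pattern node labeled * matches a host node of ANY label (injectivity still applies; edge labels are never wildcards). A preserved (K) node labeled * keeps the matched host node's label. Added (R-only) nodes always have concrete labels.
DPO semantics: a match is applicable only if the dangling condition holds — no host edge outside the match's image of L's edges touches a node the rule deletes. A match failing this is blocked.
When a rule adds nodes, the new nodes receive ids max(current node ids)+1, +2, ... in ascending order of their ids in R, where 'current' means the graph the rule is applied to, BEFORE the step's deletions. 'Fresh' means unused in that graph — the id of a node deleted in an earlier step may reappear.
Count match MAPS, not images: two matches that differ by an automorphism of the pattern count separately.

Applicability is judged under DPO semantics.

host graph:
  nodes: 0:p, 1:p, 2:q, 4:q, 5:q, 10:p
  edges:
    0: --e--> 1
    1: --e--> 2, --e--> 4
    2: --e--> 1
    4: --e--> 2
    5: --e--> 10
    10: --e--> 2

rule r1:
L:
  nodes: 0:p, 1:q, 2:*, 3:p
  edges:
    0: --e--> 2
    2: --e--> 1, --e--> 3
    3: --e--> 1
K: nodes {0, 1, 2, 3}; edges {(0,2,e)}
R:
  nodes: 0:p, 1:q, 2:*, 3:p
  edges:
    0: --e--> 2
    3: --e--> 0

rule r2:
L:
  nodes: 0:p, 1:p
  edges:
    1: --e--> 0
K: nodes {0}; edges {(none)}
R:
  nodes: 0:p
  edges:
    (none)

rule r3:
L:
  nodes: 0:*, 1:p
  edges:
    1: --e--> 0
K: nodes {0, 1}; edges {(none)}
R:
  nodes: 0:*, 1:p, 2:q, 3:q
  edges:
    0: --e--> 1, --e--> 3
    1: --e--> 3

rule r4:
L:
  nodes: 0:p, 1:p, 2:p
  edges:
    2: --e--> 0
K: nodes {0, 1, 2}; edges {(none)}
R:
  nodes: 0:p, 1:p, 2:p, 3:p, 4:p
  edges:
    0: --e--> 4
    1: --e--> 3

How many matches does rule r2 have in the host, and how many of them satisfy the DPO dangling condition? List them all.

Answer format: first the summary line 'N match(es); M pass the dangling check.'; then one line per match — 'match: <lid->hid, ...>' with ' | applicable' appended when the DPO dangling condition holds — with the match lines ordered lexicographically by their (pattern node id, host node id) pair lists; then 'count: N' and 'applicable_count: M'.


1 match(es); 1 pass the dangling check.
match: 0->1, 1->0 | applicable
count: 1
applicable_count: 1


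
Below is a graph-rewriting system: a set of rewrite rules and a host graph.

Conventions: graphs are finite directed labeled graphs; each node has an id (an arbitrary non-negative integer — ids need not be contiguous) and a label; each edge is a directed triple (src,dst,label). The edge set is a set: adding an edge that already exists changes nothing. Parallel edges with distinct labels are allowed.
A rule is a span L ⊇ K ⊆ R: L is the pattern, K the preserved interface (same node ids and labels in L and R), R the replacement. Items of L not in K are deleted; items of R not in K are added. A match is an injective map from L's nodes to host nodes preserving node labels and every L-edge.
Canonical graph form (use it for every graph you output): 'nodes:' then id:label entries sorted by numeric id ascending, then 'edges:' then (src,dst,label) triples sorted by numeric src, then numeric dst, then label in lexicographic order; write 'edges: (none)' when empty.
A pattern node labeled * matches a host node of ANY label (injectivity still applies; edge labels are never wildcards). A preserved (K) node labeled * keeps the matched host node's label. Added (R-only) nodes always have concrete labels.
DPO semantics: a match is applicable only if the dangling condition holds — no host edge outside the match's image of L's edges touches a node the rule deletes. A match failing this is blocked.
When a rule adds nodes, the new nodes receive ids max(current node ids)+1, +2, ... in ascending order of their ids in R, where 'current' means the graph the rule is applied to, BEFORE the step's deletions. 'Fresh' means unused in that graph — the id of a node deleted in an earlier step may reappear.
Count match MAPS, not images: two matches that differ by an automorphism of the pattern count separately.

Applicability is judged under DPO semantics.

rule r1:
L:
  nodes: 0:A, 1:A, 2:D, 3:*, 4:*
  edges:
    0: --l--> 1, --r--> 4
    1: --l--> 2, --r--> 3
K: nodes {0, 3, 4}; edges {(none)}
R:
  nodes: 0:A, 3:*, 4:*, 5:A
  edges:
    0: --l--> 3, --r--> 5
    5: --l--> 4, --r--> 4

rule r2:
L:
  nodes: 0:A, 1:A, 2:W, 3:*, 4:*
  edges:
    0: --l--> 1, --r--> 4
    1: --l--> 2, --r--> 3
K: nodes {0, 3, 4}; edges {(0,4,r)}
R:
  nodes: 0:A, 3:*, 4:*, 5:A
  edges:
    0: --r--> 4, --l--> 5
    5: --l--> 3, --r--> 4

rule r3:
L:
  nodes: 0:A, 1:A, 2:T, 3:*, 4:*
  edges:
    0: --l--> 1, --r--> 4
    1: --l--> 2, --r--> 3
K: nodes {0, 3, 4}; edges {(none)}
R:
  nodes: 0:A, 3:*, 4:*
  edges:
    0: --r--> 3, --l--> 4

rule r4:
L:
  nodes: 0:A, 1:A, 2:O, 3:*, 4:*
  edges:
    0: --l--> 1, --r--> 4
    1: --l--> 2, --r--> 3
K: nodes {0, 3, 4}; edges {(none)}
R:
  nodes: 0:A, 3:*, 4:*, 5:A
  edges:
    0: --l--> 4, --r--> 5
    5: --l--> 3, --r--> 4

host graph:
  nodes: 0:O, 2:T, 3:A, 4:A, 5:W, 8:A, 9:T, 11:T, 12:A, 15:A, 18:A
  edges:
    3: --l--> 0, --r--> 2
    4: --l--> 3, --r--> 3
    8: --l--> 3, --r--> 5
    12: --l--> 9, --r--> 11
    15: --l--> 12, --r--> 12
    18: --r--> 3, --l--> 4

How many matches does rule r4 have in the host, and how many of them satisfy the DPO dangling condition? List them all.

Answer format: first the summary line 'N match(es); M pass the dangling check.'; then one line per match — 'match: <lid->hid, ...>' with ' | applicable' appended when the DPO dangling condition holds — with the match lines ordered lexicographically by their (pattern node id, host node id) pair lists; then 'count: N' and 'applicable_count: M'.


1 match(es); 0 pass the dangling check.
match: 0->8, 1->3, 2->0, 3->2, 4->5
count: 1
applicable_count: 0


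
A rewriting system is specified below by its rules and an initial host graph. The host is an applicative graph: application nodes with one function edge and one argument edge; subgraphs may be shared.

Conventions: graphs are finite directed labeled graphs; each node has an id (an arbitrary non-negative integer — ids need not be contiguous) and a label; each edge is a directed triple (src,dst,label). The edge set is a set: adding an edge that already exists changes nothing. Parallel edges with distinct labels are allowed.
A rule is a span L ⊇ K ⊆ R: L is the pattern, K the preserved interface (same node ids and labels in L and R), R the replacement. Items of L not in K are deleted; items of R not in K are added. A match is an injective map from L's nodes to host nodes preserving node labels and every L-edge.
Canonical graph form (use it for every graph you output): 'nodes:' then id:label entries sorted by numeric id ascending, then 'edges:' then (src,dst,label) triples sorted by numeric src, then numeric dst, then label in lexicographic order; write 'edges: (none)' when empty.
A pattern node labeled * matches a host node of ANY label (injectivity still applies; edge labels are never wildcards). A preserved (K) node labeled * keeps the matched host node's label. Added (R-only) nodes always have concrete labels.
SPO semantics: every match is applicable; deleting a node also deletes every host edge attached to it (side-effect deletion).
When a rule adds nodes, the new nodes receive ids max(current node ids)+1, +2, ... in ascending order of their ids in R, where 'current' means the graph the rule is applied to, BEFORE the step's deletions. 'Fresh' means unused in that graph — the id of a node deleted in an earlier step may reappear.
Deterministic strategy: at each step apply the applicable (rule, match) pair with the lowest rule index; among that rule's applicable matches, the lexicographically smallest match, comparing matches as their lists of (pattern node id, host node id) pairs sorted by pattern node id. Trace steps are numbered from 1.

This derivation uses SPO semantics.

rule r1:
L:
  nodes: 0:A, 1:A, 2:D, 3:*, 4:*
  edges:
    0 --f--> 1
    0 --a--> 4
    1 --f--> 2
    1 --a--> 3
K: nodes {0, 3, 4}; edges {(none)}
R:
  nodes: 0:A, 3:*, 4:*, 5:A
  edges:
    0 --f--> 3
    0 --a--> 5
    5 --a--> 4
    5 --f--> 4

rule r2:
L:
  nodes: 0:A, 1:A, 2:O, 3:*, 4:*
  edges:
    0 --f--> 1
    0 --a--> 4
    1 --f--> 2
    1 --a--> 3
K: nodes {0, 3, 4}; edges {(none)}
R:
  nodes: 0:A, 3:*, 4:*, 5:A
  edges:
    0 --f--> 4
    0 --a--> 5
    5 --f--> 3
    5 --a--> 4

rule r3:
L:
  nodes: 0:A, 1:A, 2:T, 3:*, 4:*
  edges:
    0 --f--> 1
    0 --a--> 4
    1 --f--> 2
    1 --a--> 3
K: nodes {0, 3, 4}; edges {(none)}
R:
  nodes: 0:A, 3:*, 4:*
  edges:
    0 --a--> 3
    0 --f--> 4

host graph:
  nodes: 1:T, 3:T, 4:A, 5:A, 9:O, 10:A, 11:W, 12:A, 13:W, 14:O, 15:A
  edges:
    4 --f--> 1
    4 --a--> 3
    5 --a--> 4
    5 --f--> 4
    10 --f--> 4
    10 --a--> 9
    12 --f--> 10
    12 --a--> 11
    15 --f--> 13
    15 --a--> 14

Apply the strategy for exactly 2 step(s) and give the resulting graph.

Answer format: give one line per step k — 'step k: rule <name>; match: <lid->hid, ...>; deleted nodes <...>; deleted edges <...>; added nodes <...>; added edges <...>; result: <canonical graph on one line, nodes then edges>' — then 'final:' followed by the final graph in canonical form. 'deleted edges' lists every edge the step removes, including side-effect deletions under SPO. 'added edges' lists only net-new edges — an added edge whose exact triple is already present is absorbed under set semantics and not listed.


step 1: rule r3; match: 0->10, 1->4, 2->1, 3->3, 4->9; deleted nodes 1, 4; deleted edges (4,1,f); (4,3,a); (5,4,a); (5,4,f); (10,4,f); (10,9,a); added nodes (none); added edges (10,3,a); (10,9,f); result: nodes: 3:T, 5:A, 9:O, 10:A, 11:W, 12:A, 13:W, 14:O, 15:A edges: (10,3,a); (10,9,f); (12,10,f); (12,11,a); (15,13,f); (15,14,a)
step 2: rule r2; match: 0->12, 1->10, 2->9, 3->3, 4->11; deleted nodes 9, 10; deleted edges (10,3,a); (10,9,f); (12,10,f); (12,11,a); added nodes 16; added edges (12,11,f); (12,16,a); (16,3,f); (16,11,a); result: nodes: 3:T, 5:A, 11:W, 12:A, 13:W, 14:O, 15:A, 16:A edges: (12,11,f); (12,16,a); (15,13,f); (15,14,a); (16,3,f); (16,11,a)
final:
nodes: 3:T, 5:A, 11:W, 12:A, 13:W, 14:O, 15:A, 16:A
edges: (12,11,f); (12,16,a); (15,13,f); (15,14,a); (16,3,f); (16,11,a)


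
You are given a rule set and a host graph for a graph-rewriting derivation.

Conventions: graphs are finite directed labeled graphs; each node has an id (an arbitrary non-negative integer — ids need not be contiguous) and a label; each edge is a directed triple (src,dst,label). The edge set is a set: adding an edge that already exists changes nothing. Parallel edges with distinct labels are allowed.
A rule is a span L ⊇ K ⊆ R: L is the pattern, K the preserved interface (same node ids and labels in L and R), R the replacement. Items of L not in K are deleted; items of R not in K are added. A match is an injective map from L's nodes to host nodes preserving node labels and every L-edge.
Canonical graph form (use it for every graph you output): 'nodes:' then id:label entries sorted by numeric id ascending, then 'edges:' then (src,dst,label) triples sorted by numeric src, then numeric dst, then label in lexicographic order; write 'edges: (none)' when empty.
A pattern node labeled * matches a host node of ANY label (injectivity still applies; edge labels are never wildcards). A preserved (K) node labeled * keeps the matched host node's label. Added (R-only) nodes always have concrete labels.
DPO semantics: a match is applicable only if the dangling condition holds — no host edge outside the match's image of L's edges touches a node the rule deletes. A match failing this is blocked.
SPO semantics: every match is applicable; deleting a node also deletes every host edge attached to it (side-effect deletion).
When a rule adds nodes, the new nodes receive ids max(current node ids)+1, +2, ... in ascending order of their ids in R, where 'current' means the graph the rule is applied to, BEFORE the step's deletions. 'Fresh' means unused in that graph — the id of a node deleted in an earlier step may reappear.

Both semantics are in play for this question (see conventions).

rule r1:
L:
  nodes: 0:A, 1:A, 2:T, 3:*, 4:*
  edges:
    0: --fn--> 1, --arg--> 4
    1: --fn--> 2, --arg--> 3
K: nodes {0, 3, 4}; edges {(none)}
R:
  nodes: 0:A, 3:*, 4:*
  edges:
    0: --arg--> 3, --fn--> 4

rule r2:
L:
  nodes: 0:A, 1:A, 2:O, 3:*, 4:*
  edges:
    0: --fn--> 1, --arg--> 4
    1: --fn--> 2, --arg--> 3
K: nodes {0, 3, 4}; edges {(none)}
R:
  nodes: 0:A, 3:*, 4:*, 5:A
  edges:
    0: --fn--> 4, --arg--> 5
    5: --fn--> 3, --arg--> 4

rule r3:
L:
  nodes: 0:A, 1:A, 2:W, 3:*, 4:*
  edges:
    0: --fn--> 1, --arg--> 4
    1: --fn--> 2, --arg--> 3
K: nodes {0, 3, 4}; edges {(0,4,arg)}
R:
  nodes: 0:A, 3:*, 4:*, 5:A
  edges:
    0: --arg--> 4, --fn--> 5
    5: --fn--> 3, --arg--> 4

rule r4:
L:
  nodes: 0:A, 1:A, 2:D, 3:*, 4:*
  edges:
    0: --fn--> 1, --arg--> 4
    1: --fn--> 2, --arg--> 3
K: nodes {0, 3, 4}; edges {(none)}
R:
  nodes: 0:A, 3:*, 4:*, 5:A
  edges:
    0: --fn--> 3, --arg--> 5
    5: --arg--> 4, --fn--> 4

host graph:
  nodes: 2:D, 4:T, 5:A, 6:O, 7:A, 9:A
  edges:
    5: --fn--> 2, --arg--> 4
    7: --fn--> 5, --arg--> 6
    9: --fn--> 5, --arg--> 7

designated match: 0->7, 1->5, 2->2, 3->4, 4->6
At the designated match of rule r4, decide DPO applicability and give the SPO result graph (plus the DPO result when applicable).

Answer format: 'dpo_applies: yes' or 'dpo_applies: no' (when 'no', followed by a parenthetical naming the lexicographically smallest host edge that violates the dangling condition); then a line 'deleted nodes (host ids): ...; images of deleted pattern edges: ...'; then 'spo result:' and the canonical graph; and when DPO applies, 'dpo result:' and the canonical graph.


dpo_applies: no
(the rule deletes node 5, which keeps host edge (9,5,fn) outside the match image — the dangling condition fails, DPO blocks; SPO proceeds and side-deletes such edges)
deleted nodes (host ids): 2, 5; images of deleted pattern edges: (5,2,fn); (5,4,arg); (7,5,fn); (7,6,arg)
spo result:
nodes: 4:T, 6:O, 7:A, 9:A, 10:A
edges: (7,4,fn); (7,10,arg); (9,7,arg); (10,6,arg); (10,6,fn)
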